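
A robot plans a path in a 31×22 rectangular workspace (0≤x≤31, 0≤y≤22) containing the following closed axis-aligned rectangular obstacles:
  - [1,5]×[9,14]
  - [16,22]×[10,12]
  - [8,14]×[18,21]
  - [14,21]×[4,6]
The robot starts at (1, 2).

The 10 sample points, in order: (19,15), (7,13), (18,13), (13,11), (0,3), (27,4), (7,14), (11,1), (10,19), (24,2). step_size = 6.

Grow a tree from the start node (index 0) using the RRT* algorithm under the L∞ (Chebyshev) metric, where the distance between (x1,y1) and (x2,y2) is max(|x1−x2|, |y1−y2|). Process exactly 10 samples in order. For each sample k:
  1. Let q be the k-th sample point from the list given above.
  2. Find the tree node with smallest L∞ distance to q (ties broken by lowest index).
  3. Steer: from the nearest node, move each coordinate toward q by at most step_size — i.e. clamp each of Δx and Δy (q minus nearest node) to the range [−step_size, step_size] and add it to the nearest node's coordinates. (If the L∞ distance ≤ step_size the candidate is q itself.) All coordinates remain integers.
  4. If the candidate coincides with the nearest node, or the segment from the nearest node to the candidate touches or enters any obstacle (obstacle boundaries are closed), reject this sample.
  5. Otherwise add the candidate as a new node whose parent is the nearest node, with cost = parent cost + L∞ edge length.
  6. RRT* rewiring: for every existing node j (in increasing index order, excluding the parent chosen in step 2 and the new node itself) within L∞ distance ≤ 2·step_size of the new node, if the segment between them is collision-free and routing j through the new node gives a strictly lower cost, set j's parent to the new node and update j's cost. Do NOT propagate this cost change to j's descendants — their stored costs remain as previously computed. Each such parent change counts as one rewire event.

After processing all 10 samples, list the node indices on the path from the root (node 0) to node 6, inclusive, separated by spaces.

Path: 0 1 2 6

1. q=(19,15) nearest=0 d=18 new=(7,8) → add node 1 parent=0 cost=6
2. q=(7,13) nearest=1 d=5 new=(7,13) → add node 2 parent=1 cost=11
3. q=(18,13) nearest=1 d=11 new=(13,13) → add node 3 parent=1 cost=12
4. q=(13,11) nearest=3 d=2 new=(13,11) → add node 4 parent=3 cost=14
5. q=(0,3) nearest=0 d=1 new=(0,3) → add node 5 parent=0 cost=1
6. q=(27,4) nearest=3 d=14 new=(19,7) → blocked by [16,22]×[10,12], reject
7. q=(7,14) nearest=2 d=1 new=(7,14) → add node 6 parent=2 cost=12
8. q=(11,1) nearest=1 d=7 new=(11,2) → add node 7 parent=1 cost=12
9. q=(10,19) nearest=6 d=5 new=(10,19) → blocked by [8,14]×[18,21], reject
10. q=(24,2) nearest=3 d=11 new=(19,7) → blocked by [16,22]×[10,12], reject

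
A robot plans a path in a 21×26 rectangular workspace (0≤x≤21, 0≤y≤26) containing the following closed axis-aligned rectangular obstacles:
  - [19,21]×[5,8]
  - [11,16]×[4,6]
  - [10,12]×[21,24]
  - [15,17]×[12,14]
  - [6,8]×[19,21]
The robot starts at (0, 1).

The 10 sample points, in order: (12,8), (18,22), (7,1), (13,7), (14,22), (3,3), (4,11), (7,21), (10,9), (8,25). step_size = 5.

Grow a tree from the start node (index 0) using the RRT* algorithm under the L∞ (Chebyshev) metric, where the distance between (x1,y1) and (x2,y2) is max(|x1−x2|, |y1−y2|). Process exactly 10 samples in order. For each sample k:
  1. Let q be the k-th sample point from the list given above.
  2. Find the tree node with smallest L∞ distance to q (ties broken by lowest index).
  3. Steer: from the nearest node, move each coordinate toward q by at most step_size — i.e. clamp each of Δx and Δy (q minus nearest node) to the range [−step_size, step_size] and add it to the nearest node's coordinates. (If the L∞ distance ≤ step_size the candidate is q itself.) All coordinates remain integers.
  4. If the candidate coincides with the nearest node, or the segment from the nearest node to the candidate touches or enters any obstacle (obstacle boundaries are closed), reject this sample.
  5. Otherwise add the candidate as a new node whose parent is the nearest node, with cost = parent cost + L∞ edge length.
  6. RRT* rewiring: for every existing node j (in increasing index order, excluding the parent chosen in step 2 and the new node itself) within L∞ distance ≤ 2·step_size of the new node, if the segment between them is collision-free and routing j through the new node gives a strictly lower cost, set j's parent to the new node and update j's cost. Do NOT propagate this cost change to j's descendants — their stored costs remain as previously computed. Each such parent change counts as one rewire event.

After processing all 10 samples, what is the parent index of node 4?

Parent of node 4: 6

1. q=(12,8) nearest=0 d=12 new=(5,6) → add node 1 parent=0 cost=5
2. q=(18,22) nearest=1 d=16 new=(10,11) → add node 2 parent=1 cost=10
3. q=(7,1) nearest=1 d=5 new=(7,1) → add node 3 parent=1 cost=10
4. q=(13,7) nearest=2 d=4 new=(13,7) → add node 4 parent=2 cost=14
5. q=(14,22) nearest=2 d=11 new=(14,16) → add node 5 parent=2 cost=15
6. q=(3,3) nearest=0 d=3 new=(3,3) → add node 6 parent=0 cost=3; rewire 3→6 (7<10); rewire 4→6 (13<14)
7. q=(4,11) nearest=1 d=5 new=(4,11) → add node 7 parent=1 cost=10
8. q=(7,21) nearest=5 d=7 new=(9,21) → add node 8 parent=5 cost=20
9. q=(10,9) nearest=2 d=2 new=(10,9) → add node 9 parent=2 cost=12
10. q=(8,25) nearest=8 d=4 new=(8,25) → add node 10 parent=8 cost=24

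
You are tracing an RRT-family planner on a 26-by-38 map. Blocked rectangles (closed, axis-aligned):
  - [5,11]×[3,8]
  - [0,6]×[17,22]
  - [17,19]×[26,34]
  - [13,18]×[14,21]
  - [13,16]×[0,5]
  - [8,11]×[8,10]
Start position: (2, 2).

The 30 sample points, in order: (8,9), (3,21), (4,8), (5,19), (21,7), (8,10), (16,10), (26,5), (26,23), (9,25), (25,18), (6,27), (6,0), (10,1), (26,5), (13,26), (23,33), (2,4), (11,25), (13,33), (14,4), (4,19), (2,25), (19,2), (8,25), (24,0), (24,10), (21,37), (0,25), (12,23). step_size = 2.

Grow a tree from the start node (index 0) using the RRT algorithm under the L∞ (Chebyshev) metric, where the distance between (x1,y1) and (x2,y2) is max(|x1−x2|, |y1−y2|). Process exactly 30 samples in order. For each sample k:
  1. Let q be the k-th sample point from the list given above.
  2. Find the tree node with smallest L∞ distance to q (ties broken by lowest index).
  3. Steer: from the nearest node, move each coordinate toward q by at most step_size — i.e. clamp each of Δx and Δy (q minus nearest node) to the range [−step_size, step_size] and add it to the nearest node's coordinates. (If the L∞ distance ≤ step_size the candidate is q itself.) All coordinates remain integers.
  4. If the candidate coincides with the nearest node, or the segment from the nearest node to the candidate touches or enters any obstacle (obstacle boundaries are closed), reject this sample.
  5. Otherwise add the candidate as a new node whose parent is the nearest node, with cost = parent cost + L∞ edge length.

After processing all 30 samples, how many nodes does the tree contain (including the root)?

Node count: 23

1. q=(8,9) nearest=0 d=7 new=(4,4) → add node 1 parent=0 cost=2
2. q=(3,21) nearest=1 d=17 new=(3,6) → add node 2 parent=1 cost=4
3. q=(4,8) nearest=2 d=2 new=(4,8) → add node 3 parent=2 cost=6
4. q=(5,19) nearest=3 d=11 new=(5,10) → add node 4 parent=3 cost=8
5. q=(21,7) nearest=4 d=16 new=(7,8) → blocked by [5,11]×[3,8], reject
6. q=(8,10) nearest=4 d=3 new=(7,10) → add node 5 parent=4 cost=10
7. q=(16,10) nearest=5 d=9 new=(9,10) → blocked by [8,11]×[8,10], reject
8. q=(26,5) nearest=5 d=19 new=(9,8) → blocked by [5,11]×[3,8], reject
9. q=(26,23) nearest=5 d=19 new=(9,12) → add node 6 parent=5 cost=12
10. q=(9,25) nearest=6 d=13 new=(9,14) → add node 7 parent=6 cost=14
11. q=(25,18) nearest=6 d=16 new=(11,14) → add node 8 parent=6 cost=14
12. q=(6,27) nearest=7 d=13 new=(7,16) → add node 9 parent=7 cost=16
13. q=(6,0) nearest=0 d=4 new=(4,0) → add node 10 parent=0 cost=2
14. q=(10,1) nearest=1 d=6 new=(6,2) → blocked by [5,11]×[3,8], reject
15. q=(26,5) nearest=8 d=15 new=(13,12) → add node 11 parent=8 cost=16
16. q=(13,26) nearest=9 d=10 new=(9,18) → add node 12 parent=9 cost=18
17. q=(23,33) nearest=12 d=15 new=(11,20) → add node 13 parent=12 cost=20
18. q=(2,4) nearest=0 d=2 new=(2,4) → add node 14 parent=0 cost=2
19. q=(11,25) nearest=13 d=5 new=(11,22) → add node 15 parent=13 cost=22
20. q=(13,33) nearest=15 d=11 new=(13,24) → add node 16 parent=15 cost=24
21. q=(14,4) nearest=5 d=7 new=(9,8) → blocked by [5,11]×[3,8], reject
22. q=(4,19) nearest=9 d=3 new=(5,18) → blocked by [0,6]×[17,22], reject
23. q=(2,25) nearest=12 d=7 new=(7,20) → add node 17 parent=12 cost=20
24. q=(19,2) nearest=6 d=10 new=(11,10) → blocked by [8,11]×[8,10], reject
25. q=(8,25) nearest=15 d=3 new=(9,24) → add node 18 parent=15 cost=24
26. q=(24,0) nearest=11 d=12 new=(15,10) → add node 19 parent=11 cost=18
27. q=(24,10) nearest=19 d=9 new=(17,10) → add node 20 parent=19 cost=20
28. q=(21,37) nearest=16 d=13 new=(15,26) → add node 21 parent=16 cost=26
29. q=(0,25) nearest=17 d=7 new=(5,22) → blocked by [0,6]×[17,22], reject
30. q=(12,23) nearest=15 d=1 new=(12,23) → add node 22 parent=15 cost=23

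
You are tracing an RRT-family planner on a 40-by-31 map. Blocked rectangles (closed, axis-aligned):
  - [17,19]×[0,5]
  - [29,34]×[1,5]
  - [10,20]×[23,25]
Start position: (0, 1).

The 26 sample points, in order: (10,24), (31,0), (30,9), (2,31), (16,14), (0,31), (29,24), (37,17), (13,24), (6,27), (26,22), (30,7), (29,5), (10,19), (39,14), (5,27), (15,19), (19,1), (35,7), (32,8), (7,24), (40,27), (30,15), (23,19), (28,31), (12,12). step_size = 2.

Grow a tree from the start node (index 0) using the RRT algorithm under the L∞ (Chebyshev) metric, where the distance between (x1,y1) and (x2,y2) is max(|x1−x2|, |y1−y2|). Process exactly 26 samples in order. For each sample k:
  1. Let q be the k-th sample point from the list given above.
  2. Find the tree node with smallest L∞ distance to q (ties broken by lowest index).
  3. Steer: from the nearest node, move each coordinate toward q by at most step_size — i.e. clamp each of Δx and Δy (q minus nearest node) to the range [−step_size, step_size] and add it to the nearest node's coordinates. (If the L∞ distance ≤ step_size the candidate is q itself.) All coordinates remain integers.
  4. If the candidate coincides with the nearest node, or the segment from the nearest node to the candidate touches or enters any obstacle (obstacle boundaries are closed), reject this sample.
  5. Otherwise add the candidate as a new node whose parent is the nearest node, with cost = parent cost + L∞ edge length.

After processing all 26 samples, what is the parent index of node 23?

Parent of node 23: 22

1. q=(10,24) nearest=0 d=23 new=(2,3) → add node 1 parent=0 cost=2
2. q=(31,0) nearest=1 d=29 new=(4,1) → add node 2 parent=1 cost=4
3. q=(30,9) nearest=2 d=26 new=(6,3) → add node 3 parent=2 cost=6
4. q=(2,31) nearest=1 d=28 new=(2,5) → add node 4 parent=1 cost=4
5. q=(16,14) nearest=3 d=11 new=(8,5) → add node 5 parent=3 cost=8
6. q=(0,31) nearest=4 d=26 new=(0,7) → add node 6 parent=4 cost=6
7. q=(29,24) nearest=5 d=21 new=(10,7) → add node 7 parent=5 cost=10
8. q=(37,17) nearest=7 d=27 new=(12,9) → add node 8 parent=7 cost=12
9. q=(13,24) nearest=8 d=15 new=(13,11) → add node 9 parent=8 cost=14
10. q=(6,27) nearest=9 d=16 new=(11,13) → add node 10 parent=9 cost=16
11. q=(26,22) nearest=9 d=13 new=(15,13) → add node 11 parent=9 cost=16
12. q=(30,7) nearest=11 d=15 new=(17,11) → add node 12 parent=11 cost=18
13. q=(29,5) nearest=12 d=12 new=(19,9) → add node 13 parent=12 cost=20
14. q=(10,19) nearest=10 d=6 new=(10,15) → add node 14 parent=10 cost=18
15. q=(39,14) nearest=13 d=20 new=(21,11) → add node 15 parent=13 cost=22
16. q=(5,27) nearest=14 d=12 new=(8,17) → add node 16 parent=14 cost=20
17. q=(15,19) nearest=14 d=5 new=(12,17) → add node 17 parent=14 cost=20
18. q=(19,1) nearest=8 d=8 new=(14,7) → add node 18 parent=8 cost=14
19. q=(35,7) nearest=15 d=14 new=(23,9) → add node 19 parent=15 cost=24
20. q=(32,8) nearest=19 d=9 new=(25,8) → add node 20 parent=19 cost=26
21. q=(7,24) nearest=16 d=7 new=(7,19) → add node 21 parent=16 cost=22
22. q=(40,27) nearest=19 d=18 new=(25,11) → add node 22 parent=19 cost=26
23. q=(30,15) nearest=22 d=5 new=(27,13) → add node 23 parent=22 cost=28
24. q=(23,19) nearest=23 d=6 new=(25,15) → add node 24 parent=23 cost=30
25. q=(28,31) nearest=17 d=16 new=(14,19) → add node 25 parent=17 cost=22
26. q=(12,12) nearest=9 d=1 new=(12,12) → add node 26 parent=9 cost=15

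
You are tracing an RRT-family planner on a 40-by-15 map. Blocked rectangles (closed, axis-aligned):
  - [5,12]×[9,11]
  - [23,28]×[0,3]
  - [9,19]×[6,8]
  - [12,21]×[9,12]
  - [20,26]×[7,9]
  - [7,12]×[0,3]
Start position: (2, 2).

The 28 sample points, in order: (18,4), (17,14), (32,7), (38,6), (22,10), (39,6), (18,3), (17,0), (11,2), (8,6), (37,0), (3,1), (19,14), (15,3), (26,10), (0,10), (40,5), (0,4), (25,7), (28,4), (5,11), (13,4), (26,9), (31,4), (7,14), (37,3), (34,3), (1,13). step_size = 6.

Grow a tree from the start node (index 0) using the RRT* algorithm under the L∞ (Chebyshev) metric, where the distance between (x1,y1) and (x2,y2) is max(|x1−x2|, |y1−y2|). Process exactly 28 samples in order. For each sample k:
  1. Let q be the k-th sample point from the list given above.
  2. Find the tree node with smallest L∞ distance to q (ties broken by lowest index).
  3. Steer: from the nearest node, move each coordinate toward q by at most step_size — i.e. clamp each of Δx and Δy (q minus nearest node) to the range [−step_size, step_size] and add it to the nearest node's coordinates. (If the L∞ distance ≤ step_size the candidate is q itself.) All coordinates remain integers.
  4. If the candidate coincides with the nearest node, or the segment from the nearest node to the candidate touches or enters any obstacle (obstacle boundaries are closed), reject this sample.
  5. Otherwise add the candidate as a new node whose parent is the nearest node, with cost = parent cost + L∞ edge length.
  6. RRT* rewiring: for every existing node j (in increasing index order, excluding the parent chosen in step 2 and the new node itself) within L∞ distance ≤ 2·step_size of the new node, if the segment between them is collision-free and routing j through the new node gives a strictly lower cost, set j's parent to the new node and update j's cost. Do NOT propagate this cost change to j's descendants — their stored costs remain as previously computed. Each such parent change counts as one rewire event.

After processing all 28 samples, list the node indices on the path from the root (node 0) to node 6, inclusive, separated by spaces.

Path: 0 1 2 6

1. q=(18,4) nearest=0 d=16 new=(8,4) → add node 1 parent=0 cost=6
2. q=(17,14) nearest=1 d=10 new=(14,10) → blocked by [9,19]×[6,8], reject
3. q=(32,7) nearest=1 d=24 new=(14,7) → blocked by [9,19]×[6,8], reject
4. q=(38,6) nearest=1 d=30 new=(14,6) → blocked by [9,19]×[6,8], reject
5. q=(22,10) nearest=1 d=14 new=(14,10) → blocked by [9,19]×[6,8], reject
6. q=(39,6) nearest=1 d=31 new=(14,6) → blocked by [9,19]×[6,8], reject
7. q=(18,3) nearest=1 d=10 new=(14,3) → add node 2 parent=1 cost=12
8. q=(17,0) nearest=2 d=3 new=(17,0) → add node 3 parent=2 cost=15
9. q=(11,2) nearest=1 d=3 new=(11,2) → blocked by [7,12]×[0,3], reject
10. q=(8,6) nearest=1 d=2 new=(8,6) → add node 4 parent=1 cost=8
11. q=(37,0) nearest=3 d=20 new=(23,0) → blocked by [23,28]×[0,3], reject
12. q=(3,1) nearest=0 d=1 new=(3,1) → add node 5 parent=0 cost=1; rewire 4→5 (6<8)
13. q=(19,14) nearest=1 d=11 new=(14,10) → blocked by [9,19]×[6,8], reject
14. q=(15,3) nearest=2 d=1 new=(15,3) → add node 6 parent=2 cost=13
15. q=(26,10) nearest=3 d=10 new=(23,6) → add node 7 parent=3 cost=21
16. q=(0,10) nearest=0 d=8 new=(0,8) → add node 8 parent=0 cost=6
17. q=(40,5) nearest=7 d=17 new=(29,5) → add node 9 parent=7 cost=27
18. q=(0,4) nearest=0 d=2 new=(0,4) → add node 10 parent=0 cost=2
19. q=(25,7) nearest=7 d=2 new=(25,7) → blocked by [20,26]×[7,9], reject
20. q=(28,4) nearest=9 d=1 new=(28,4) → add node 11 parent=9 cost=28
21. q=(5,11) nearest=4 d=5 new=(5,11) → blocked by [5,12]×[9,11], reject
22. q=(13,4) nearest=2 d=1 new=(13,4) → add node 12 parent=2 cost=13
23. q=(26,9) nearest=7 d=3 new=(26,9) → blocked by [20,26]×[7,9], reject
24. q=(31,4) nearest=9 d=2 new=(31,4) → add node 13 parent=9 cost=29
25. q=(7,14) nearest=8 d=7 new=(6,14) → add node 14 parent=8 cost=12
26. q=(37,3) nearest=13 d=6 new=(37,3) → add node 15 parent=13 cost=35
27. q=(34,3) nearest=13 d=3 new=(34,3) → add node 16 parent=13 cost=32
28. q=(1,13) nearest=8 d=5 new=(1,13) → add node 17 parent=8 cost=11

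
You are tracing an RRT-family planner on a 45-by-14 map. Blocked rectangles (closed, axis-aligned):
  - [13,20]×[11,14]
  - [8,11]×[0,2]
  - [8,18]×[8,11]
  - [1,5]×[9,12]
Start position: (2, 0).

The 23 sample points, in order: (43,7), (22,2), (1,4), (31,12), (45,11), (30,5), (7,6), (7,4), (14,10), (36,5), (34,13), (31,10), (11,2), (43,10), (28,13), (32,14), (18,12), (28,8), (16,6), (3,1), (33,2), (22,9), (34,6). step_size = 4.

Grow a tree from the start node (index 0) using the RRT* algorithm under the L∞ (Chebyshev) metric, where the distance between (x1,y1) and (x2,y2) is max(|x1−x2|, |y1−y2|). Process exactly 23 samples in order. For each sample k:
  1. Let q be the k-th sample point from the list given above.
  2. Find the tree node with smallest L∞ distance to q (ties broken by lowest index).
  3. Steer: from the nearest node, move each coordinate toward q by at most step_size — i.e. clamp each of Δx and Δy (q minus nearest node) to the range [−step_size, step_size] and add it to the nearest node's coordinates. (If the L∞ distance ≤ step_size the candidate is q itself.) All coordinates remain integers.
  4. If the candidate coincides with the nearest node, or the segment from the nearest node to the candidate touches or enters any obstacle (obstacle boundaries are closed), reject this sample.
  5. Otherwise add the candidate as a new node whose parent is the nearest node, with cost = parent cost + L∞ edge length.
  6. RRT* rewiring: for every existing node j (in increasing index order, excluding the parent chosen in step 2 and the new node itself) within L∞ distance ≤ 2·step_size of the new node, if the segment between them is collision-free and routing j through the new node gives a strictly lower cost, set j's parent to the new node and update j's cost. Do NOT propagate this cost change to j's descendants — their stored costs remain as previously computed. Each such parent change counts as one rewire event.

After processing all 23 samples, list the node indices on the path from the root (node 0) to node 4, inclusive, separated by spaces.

Path: 0 1 4

1. q=(43,7) nearest=0 d=41 new=(6,4) → add node 1 parent=0 cost=4
2. q=(22,2) nearest=1 d=16 new=(10,2) → blocked by [8,11]×[0,2], reject
3. q=(1,4) nearest=0 d=4 new=(1,4) → add node 2 parent=0 cost=4
4. q=(31,12) nearest=1 d=25 new=(10,8) → blocked by [8,18]×[8,11], reject
5. q=(45,11) nearest=1 d=39 new=(10,8) → blocked by [8,18]×[8,11], reject
6. q=(30,5) nearest=1 d=24 new=(10,5) → add node 3 parent=1 cost=8
7. q=(7,6) nearest=1 d=2 new=(7,6) → add node 4 parent=1 cost=6
8. q=(7,4) nearest=1 d=1 new=(7,4) → add node 5 parent=1 cost=5
9. q=(14,10) nearest=3 d=5 new=(14,9) → blocked by [8,18]×[8,11], reject
10. q=(36,5) nearest=3 d=26 new=(14,5) → add node 6 parent=3 cost=12
11. q=(34,13) nearest=6 d=20 new=(18,9) → blocked by [8,18]×[8,11], reject
12. q=(31,10) nearest=6 d=17 new=(18,9) → blocked by [8,18]×[8,11], reject
13. q=(11,2) nearest=3 d=3 new=(11,2) → blocked by [8,11]×[0,2], reject
14. q=(43,10) nearest=6 d=29 new=(18,9) → blocked by [8,18]×[8,11], reject
15. q=(28,13) nearest=6 d=14 new=(18,9) → blocked by [8,18]×[8,11], reject
16. q=(32,14) nearest=6 d=18 new=(18,9) → blocked by [8,18]×[8,11], reject
17. q=(18,12) nearest=6 d=7 new=(18,9) → blocked by [8,18]×[8,11], reject
18. q=(28,8) nearest=6 d=14 new=(18,8) → blocked by [8,18]×[8,11], reject
19. q=(16,6) nearest=6 d=2 new=(16,6) → add node 7 parent=6 cost=14
20. q=(3,1) nearest=0 d=1 new=(3,1) → add node 8 parent=0 cost=1
21. q=(33,2) nearest=7 d=17 new=(20,2) → add node 9 parent=7 cost=18
22. q=(22,9) nearest=7 d=6 new=(20,9) → add node 10 parent=7 cost=18
23. q=(34,6) nearest=9 d=14 new=(24,6) → add node 11 parent=9 cost=22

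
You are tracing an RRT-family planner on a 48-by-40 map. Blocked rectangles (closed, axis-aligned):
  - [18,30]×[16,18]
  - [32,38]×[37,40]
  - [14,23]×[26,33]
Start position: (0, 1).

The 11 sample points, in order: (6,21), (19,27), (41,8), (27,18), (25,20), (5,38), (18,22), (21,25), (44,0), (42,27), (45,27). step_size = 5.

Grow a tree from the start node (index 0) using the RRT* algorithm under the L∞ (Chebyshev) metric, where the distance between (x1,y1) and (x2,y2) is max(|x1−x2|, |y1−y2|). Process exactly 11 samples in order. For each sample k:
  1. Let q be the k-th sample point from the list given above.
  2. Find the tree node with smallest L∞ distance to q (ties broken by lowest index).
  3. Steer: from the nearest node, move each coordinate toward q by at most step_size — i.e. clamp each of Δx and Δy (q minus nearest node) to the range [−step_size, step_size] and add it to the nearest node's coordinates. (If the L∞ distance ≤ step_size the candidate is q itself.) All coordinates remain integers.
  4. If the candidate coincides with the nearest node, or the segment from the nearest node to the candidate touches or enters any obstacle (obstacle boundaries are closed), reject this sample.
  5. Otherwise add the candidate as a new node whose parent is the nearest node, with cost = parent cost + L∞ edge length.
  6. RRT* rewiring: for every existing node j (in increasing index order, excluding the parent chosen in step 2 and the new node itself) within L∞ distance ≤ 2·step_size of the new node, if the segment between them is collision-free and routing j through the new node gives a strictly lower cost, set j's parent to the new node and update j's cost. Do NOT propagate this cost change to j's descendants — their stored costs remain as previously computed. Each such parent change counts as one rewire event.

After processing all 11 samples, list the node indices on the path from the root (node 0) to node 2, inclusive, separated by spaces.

1. q=(6,21) nearest=0 d=20 new=(5,6) → add node 1 parent=0 cost=5
2. q=(19,27) nearest=1 d=21 new=(10,11) → add node 2 parent=1 cost=10
3. q=(41,8) nearest=2 d=31 new=(15,8) → add node 3 parent=2 cost=15
4. q=(27,18) nearest=3 d=12 new=(20,13) → add node 4 parent=3 cost=20
5. q=(25,20) nearest=4 d=7 new=(25,18) → blocked by [18,30]×[16,18], reject
6. q=(5,38) nearest=4 d=25 new=(15,18) → add node 5 parent=4 cost=25
7. q=(18,22) nearest=5 d=4 new=(18,22) → add node 6 parent=5 cost=29
8. q=(21,25) nearest=6 d=3 new=(21,25) → add node 7 parent=6 cost=32
9. q=(44,0) nearest=4 d=24 new=(25,8) → add node 8 parent=4 cost=25
10. q=(42,27) nearest=8 d=19 new=(30,13) → add node 9 parent=8 cost=30
11. q=(45,27) nearest=9 d=15 new=(35,18) → add node 10 parent=9 cost=35

Path: 0 1 2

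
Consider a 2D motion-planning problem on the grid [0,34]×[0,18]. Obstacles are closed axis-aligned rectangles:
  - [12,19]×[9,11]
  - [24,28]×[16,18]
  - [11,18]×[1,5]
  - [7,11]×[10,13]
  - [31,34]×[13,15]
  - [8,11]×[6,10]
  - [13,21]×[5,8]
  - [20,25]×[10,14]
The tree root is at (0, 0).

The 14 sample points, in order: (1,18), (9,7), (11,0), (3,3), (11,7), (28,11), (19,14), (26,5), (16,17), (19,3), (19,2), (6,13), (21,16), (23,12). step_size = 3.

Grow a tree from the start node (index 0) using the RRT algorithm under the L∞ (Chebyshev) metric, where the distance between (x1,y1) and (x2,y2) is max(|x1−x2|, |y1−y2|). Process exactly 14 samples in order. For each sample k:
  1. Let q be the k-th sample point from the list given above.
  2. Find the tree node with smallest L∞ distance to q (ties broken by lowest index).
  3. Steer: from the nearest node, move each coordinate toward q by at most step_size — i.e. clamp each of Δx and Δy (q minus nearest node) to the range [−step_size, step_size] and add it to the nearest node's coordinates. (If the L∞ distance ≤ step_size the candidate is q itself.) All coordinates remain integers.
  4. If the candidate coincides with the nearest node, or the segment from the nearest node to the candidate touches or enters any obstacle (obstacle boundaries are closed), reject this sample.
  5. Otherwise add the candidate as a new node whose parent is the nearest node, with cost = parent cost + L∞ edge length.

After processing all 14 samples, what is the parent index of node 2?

Parent of node 2: 1

1. q=(1,18) nearest=0 d=18 new=(1,3) → add node 1 parent=0 cost=3
2. q=(9,7) nearest=1 d=8 new=(4,6) → add node 2 parent=1 cost=6
3. q=(11,0) nearest=2 d=7 new=(7,3) → add node 3 parent=2 cost=9
4. q=(3,3) nearest=1 d=2 new=(3,3) → add node 4 parent=1 cost=5
5. q=(11,7) nearest=3 d=4 new=(10,6) → blocked by [8,11]×[6,10], reject
6. q=(28,11) nearest=3 d=21 new=(10,6) → blocked by [8,11]×[6,10], reject
7. q=(19,14) nearest=3 d=12 new=(10,6) → blocked by [8,11]×[6,10], reject
8. q=(26,5) nearest=3 d=19 new=(10,5) → add node 5 parent=3 cost=12
9. q=(16,17) nearest=2 d=12 new=(7,9) → add node 6 parent=2 cost=9
10. q=(19,3) nearest=5 d=9 new=(13,3) → blocked by [11,18]×[1,5], reject
11. q=(19,2) nearest=5 d=9 new=(13,2) → blocked by [11,18]×[1,5], reject
12. q=(6,13) nearest=6 d=4 new=(6,12) → add node 7 parent=6 cost=12
13. q=(21,16) nearest=5 d=11 new=(13,8) → blocked by [8,11]×[6,10], reject
14. q=(23,12) nearest=5 d=13 new=(13,8) → blocked by [8,11]×[6,10], reject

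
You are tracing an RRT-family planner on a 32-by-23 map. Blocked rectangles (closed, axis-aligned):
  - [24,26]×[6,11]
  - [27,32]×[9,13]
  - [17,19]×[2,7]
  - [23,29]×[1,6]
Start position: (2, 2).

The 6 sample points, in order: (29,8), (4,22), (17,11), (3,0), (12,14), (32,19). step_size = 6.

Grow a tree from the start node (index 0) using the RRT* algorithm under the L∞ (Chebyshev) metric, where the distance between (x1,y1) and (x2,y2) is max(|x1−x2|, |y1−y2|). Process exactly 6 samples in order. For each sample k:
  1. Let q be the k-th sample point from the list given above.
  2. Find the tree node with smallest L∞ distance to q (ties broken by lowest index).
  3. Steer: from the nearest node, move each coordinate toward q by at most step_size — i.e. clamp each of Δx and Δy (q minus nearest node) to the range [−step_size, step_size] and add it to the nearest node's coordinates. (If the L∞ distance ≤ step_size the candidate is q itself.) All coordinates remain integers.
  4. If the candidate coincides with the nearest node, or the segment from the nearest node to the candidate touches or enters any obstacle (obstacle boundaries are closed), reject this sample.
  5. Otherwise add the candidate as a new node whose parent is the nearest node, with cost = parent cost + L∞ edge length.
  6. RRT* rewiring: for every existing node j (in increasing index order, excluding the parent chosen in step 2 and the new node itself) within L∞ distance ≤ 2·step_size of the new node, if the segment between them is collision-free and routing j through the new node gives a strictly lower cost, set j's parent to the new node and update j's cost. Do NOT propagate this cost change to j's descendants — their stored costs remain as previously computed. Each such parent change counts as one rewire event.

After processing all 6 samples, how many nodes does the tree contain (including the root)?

1. q=(29,8) nearest=0 d=27 new=(8,8) → add node 1 parent=0 cost=6
2. q=(4,22) nearest=1 d=14 new=(4,14) → add node 2 parent=1 cost=12
3. q=(17,11) nearest=1 d=9 new=(14,11) → add node 3 parent=1 cost=12
4. q=(3,0) nearest=0 d=2 new=(3,0) → add node 4 parent=0 cost=2
5. q=(12,14) nearest=3 d=3 new=(12,14) → add node 5 parent=3 cost=15
6. q=(32,19) nearest=3 d=18 new=(20,17) → add node 6 parent=3 cost=18

Node count: 7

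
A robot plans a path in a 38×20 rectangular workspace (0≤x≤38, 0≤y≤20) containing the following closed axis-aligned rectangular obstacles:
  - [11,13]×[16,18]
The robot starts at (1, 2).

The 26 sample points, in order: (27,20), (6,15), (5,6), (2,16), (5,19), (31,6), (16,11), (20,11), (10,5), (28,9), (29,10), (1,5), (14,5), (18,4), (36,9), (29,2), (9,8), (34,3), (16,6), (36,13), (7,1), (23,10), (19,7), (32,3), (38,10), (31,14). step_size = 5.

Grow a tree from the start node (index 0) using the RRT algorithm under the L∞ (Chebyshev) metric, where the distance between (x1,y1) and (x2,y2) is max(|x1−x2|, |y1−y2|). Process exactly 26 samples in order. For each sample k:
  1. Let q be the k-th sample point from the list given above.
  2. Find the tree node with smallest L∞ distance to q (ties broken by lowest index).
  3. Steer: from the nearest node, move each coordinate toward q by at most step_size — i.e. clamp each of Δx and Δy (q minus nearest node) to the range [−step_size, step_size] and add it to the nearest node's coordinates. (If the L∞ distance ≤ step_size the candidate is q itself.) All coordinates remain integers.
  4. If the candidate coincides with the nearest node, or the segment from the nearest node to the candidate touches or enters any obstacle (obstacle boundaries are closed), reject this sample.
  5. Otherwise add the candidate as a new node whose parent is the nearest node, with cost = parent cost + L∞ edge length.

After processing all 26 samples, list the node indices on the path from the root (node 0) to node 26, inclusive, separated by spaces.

Path: 0 1 6 7 8 10 11 26

1. q=(27,20) nearest=0 d=26 new=(6,7) → add node 1 parent=0 cost=5
2. q=(6,15) nearest=1 d=8 new=(6,12) → add node 2 parent=1 cost=10
3. q=(5,6) nearest=1 d=1 new=(5,6) → add node 3 parent=1 cost=6
4. q=(2,16) nearest=2 d=4 new=(2,16) → add node 4 parent=2 cost=14
5. q=(5,19) nearest=4 d=3 new=(5,19) → add node 5 parent=4 cost=17
6. q=(31,6) nearest=1 d=25 new=(11,6) → add node 6 parent=1 cost=10
7. q=(16,11) nearest=6 d=5 new=(16,11) → add node 7 parent=6 cost=15
8. q=(20,11) nearest=7 d=4 new=(20,11) → add node 8 parent=7 cost=19
9. q=(10,5) nearest=6 d=1 new=(10,5) → add node 9 parent=6 cost=11
10. q=(28,9) nearest=8 d=8 new=(25,9) → add node 10 parent=8 cost=24
11. q=(29,10) nearest=10 d=4 new=(29,10) → add node 11 parent=10 cost=28
12. q=(1,5) nearest=0 d=3 new=(1,5) → add node 12 parent=0 cost=3
13. q=(14,5) nearest=6 d=3 new=(14,5) → add node 13 parent=6 cost=13
14. q=(18,4) nearest=13 d=4 new=(18,4) → add node 14 parent=13 cost=17
15. q=(36,9) nearest=11 d=7 new=(34,9) → add node 15 parent=11 cost=33
16. q=(29,2) nearest=10 d=7 new=(29,4) → add node 16 parent=10 cost=29
17. q=(9,8) nearest=6 d=2 new=(9,8) → add node 17 parent=6 cost=12
18. q=(34,3) nearest=16 d=5 new=(34,3) → add node 18 parent=16 cost=34
19. q=(16,6) nearest=13 d=2 new=(16,6) → add node 19 parent=13 cost=15
20. q=(36,13) nearest=15 d=4 new=(36,13) → add node 20 parent=15 cost=37
21. q=(7,1) nearest=9 d=4 new=(7,1) → add node 21 parent=9 cost=15
22. q=(23,10) nearest=10 d=2 new=(23,10) → add node 22 parent=10 cost=26
23. q=(19,7) nearest=14 d=3 new=(19,7) → add node 23 parent=14 cost=20
24. q=(32,3) nearest=18 d=2 new=(32,3) → add node 24 parent=18 cost=36
25. q=(38,10) nearest=20 d=3 new=(38,10) → add node 25 parent=20 cost=40
26. q=(31,14) nearest=11 d=4 new=(31,14) → add node 26 parent=11 cost=32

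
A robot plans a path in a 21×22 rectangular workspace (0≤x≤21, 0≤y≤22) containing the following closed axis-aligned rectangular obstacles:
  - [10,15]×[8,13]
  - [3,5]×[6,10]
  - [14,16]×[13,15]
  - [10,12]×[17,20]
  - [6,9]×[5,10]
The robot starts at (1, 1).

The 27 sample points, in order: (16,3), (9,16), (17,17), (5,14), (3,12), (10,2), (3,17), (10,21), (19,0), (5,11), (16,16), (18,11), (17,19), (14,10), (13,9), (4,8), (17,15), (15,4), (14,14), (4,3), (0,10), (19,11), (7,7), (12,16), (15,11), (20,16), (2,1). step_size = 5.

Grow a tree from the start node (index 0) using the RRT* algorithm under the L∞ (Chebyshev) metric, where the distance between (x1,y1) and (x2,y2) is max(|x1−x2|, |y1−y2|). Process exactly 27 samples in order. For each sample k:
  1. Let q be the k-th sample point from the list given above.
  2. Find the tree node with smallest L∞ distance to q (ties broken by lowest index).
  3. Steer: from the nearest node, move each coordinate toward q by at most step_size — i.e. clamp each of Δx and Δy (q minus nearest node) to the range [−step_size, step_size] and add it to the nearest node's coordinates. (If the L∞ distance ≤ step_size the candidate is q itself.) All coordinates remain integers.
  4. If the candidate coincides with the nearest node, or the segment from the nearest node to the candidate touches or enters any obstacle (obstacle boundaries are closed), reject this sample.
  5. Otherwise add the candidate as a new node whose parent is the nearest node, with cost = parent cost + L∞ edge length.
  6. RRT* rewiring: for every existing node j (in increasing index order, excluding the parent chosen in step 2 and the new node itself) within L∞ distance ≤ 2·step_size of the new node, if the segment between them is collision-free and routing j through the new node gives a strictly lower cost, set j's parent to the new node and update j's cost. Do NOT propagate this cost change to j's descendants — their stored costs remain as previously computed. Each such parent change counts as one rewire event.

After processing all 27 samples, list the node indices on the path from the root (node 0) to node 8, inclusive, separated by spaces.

Path: 0 11 8

1. q=(16,3) nearest=0 d=15 new=(6,3) → add node 1 parent=0 cost=5
2. q=(9,16) nearest=1 d=13 new=(9,8) → blocked by [6,9]×[5,10], reject
3. q=(17,17) nearest=1 d=14 new=(11,8) → blocked by [10,15]×[8,13], reject
4. q=(5,14) nearest=1 d=11 new=(5,8) → blocked by [3,5]×[6,10], reject
5. q=(3,12) nearest=1 d=9 new=(3,8) → blocked by [3,5]×[6,10], reject
6. q=(10,2) nearest=1 d=4 new=(10,2) → add node 2 parent=1 cost=9
7. q=(3,17) nearest=1 d=14 new=(3,8) → blocked by [3,5]×[6,10], reject
8. q=(10,21) nearest=1 d=18 new=(10,8) → blocked by [10,15]×[8,13], reject
9. q=(19,0) nearest=2 d=9 new=(15,0) → add node 3 parent=2 cost=14
10. q=(5,11) nearest=1 d=8 new=(5,8) → blocked by [3,5]×[6,10], reject
11. q=(16,16) nearest=1 d=13 new=(11,8) → blocked by [10,15]×[8,13], reject
12. q=(18,11) nearest=2 d=9 new=(15,7) → add node 4 parent=2 cost=14
13. q=(17,19) nearest=4 d=12 new=(17,12) → add node 5 parent=4 cost=19
14. q=(14,10) nearest=4 d=3 new=(14,10) → blocked by [10,15]×[8,13], reject
15. q=(13,9) nearest=4 d=2 new=(13,9) → blocked by [10,15]×[8,13], reject
16. q=(4,8) nearest=1 d=5 new=(4,8) → blocked by [3,5]×[6,10], reject
17. q=(17,15) nearest=5 d=3 new=(17,15) → add node 6 parent=5 cost=22
18. q=(15,4) nearest=4 d=3 new=(15,4) → add node 7 parent=4 cost=17
19. q=(14,14) nearest=5 d=3 new=(14,14) → blocked by [14,16]×[13,15], reject
20. q=(4,3) nearest=1 d=2 new=(4,3) → add node 8 parent=1 cost=7
21. q=(0,10) nearest=1 d=7 new=(1,8) → blocked by [3,5]×[6,10], reject
22. q=(19,11) nearest=5 d=2 new=(19,11) → add node 9 parent=5 cost=21
23. q=(7,7) nearest=1 d=4 new=(7,7) → blocked by [6,9]×[5,10], reject
24. q=(12,16) nearest=5 d=5 new=(12,16) → blocked by [14,16]×[13,15], reject
25. q=(15,11) nearest=5 d=2 new=(15,11) → blocked by [10,15]×[8,13], reject
26. q=(20,16) nearest=6 d=3 new=(20,16) → add node 10 parent=6 cost=25
27. q=(2,1) nearest=0 d=1 new=(2,1) → add node 11 parent=0 cost=1; rewire 8→11 (3<7)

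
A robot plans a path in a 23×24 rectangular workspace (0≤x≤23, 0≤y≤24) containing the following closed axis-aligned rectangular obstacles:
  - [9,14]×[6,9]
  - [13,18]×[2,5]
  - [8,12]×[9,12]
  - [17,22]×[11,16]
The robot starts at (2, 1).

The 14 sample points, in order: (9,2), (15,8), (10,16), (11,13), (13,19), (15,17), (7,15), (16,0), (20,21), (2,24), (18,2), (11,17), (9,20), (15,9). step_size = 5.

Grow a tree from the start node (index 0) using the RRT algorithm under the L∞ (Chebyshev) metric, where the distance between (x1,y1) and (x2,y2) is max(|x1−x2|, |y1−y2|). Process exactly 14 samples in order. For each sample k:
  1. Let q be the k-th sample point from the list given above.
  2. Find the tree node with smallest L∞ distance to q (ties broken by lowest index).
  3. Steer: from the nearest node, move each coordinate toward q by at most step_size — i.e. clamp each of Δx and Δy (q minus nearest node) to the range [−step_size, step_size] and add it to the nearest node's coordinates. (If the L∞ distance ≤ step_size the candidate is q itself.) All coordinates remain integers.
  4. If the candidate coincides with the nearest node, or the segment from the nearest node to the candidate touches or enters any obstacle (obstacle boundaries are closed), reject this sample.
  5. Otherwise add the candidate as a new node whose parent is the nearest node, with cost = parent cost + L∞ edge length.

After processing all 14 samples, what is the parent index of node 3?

Parent of node 3: 1

1. q=(9,2) nearest=0 d=7 new=(7,2) → add node 1 parent=0 cost=5
2. q=(15,8) nearest=1 d=8 new=(12,7) → blocked by [9,14]×[6,9], reject
3. q=(10,16) nearest=1 d=14 new=(10,7) → blocked by [9,14]×[6,9], reject
4. q=(11,13) nearest=1 d=11 new=(11,7) → blocked by [9,14]×[6,9], reject
5. q=(13,19) nearest=1 d=17 new=(12,7) → blocked by [9,14]×[6,9], reject
6. q=(15,17) nearest=1 d=15 new=(12,7) → blocked by [9,14]×[6,9], reject
7. q=(7,15) nearest=1 d=13 new=(7,7) → add node 2 parent=1 cost=10
8. q=(16,0) nearest=1 d=9 new=(12,0) → add node 3 parent=1 cost=10
9. q=(20,21) nearest=2 d=14 new=(12,12) → blocked by [9,14]×[6,9], reject
10. q=(2,24) nearest=2 d=17 new=(2,12) → add node 4 parent=2 cost=15
11. q=(18,2) nearest=3 d=6 new=(17,2) → blocked by [13,18]×[2,5], reject
12. q=(11,17) nearest=4 d=9 new=(7,17) → add node 5 parent=4 cost=20
13. q=(9,20) nearest=5 d=3 new=(9,20) → add node 6 parent=5 cost=23
14. q=(15,9) nearest=1 d=8 new=(12,7) → blocked by [9,14]×[6,9], reject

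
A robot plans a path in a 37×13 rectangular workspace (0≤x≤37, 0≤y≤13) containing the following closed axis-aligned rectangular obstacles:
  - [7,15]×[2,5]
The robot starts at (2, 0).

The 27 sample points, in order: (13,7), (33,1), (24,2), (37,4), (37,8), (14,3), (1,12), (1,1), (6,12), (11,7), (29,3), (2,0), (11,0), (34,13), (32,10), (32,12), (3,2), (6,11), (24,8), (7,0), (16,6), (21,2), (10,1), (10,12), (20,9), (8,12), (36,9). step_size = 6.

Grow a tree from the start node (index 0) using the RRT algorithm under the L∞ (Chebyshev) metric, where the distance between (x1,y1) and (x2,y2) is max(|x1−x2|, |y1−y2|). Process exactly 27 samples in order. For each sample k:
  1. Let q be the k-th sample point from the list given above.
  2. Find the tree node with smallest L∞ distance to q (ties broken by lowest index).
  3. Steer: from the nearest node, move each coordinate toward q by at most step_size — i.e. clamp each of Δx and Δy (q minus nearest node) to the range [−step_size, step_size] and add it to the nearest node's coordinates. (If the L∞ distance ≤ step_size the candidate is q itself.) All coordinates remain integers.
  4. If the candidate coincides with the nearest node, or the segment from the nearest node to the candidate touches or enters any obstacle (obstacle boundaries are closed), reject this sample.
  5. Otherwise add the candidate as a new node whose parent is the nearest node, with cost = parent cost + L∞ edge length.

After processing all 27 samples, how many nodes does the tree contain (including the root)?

Node count: 13

1. q=(13,7) nearest=0 d=11 new=(8,6) → blocked by [7,15]×[2,5], reject
2. q=(33,1) nearest=0 d=31 new=(8,1) → add node 1 parent=0 cost=6
3. q=(24,2) nearest=1 d=16 new=(14,2) → blocked by [7,15]×[2,5], reject
4. q=(37,4) nearest=1 d=29 new=(14,4) → blocked by [7,15]×[2,5], reject
5. q=(37,8) nearest=1 d=29 new=(14,7) → blocked by [7,15]×[2,5], reject
6. q=(14,3) nearest=1 d=6 new=(14,3) → blocked by [7,15]×[2,5], reject
7. q=(1,12) nearest=1 d=11 new=(2,7) → blocked by [7,15]×[2,5], reject
8. q=(1,1) nearest=0 d=1 new=(1,1) → add node 2 parent=0 cost=1
9. q=(6,12) nearest=1 d=11 new=(6,7) → blocked by [7,15]×[2,5], reject
10. q=(11,7) nearest=1 d=6 new=(11,7) → blocked by [7,15]×[2,5], reject
11. q=(29,3) nearest=1 d=21 new=(14,3) → blocked by [7,15]×[2,5], reject
12. q=(2,0) nearest=0 d=0 → coincident, reject
13. q=(11,0) nearest=1 d=3 new=(11,0) → add node 3 parent=1 cost=9
14. q=(34,13) nearest=3 d=23 new=(17,6) → blocked by [7,15]×[2,5], reject
15. q=(32,10) nearest=3 d=21 new=(17,6) → blocked by [7,15]×[2,5], reject
16. q=(32,12) nearest=3 d=21 new=(17,6) → blocked by [7,15]×[2,5], reject
17. q=(3,2) nearest=0 d=2 new=(3,2) → add node 4 parent=0 cost=2
18. q=(6,11) nearest=4 d=9 new=(6,8) → add node 5 parent=4 cost=8
19. q=(24,8) nearest=3 d=13 new=(17,6) → blocked by [7,15]×[2,5], reject
20. q=(7,0) nearest=1 d=1 new=(7,0) → add node 6 parent=1 cost=7
21. q=(16,6) nearest=3 d=6 new=(16,6) → blocked by [7,15]×[2,5], reject
22. q=(21,2) nearest=3 d=10 new=(17,2) → add node 7 parent=3 cost=15
23. q=(10,1) nearest=3 d=1 new=(10,1) → add node 8 parent=3 cost=10
24. q=(10,12) nearest=5 d=4 new=(10,12) → add node 9 parent=5 cost=12
25. q=(20,9) nearest=7 d=7 new=(20,8) → add node 10 parent=7 cost=21
26. q=(8,12) nearest=9 d=2 new=(8,12) → add node 11 parent=9 cost=14
27. q=(36,9) nearest=10 d=16 new=(26,9) → add node 12 parent=10 cost=27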